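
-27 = -27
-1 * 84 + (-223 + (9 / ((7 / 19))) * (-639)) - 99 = -112111 / 7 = -16015.86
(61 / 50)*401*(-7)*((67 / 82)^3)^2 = -15488917403651363 / 15200333571200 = -1018.99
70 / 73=0.96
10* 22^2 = 4840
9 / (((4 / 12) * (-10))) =-27 / 10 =-2.70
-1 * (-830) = 830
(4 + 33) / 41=37 / 41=0.90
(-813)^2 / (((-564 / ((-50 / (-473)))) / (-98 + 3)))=11768.86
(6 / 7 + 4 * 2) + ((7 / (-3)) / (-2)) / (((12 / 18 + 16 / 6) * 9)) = 11209 / 1260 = 8.90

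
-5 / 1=-5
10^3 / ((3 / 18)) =6000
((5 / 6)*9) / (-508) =-15 / 1016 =-0.01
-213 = -213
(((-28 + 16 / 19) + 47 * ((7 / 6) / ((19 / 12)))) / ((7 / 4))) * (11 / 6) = 7.83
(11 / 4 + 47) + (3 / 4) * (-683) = -925 / 2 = -462.50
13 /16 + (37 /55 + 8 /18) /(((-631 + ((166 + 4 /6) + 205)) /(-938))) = 4984117 /1026960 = 4.85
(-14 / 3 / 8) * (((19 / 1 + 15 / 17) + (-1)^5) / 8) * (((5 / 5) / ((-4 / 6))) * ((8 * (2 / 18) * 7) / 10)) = 5243 / 4080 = 1.29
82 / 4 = 41 / 2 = 20.50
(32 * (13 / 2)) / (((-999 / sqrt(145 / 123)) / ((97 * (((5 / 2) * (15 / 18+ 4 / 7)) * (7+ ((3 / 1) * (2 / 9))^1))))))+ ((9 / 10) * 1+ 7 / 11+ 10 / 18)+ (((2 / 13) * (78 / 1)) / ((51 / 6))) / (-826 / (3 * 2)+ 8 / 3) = 11677 / 5610 - 34223540 * sqrt(17835) / 7741251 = -588.32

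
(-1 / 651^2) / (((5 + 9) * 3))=-0.00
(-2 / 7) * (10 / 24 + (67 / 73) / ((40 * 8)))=-29401 / 245280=-0.12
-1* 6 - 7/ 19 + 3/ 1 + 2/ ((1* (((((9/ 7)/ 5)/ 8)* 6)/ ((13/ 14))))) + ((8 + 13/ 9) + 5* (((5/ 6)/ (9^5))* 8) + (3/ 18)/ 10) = 1058399471/ 67315860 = 15.72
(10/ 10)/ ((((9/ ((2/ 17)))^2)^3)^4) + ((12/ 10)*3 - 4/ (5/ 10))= -595685488594613931637305517822676887342512662231594902/ 135383065589684984463023981323335656214207423253518405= -4.40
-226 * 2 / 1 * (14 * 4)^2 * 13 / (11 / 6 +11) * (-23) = 363277824 / 11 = 33025256.73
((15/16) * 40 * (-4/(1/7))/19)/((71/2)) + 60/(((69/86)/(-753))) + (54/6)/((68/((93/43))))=-5108842795761/90722948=-56312.57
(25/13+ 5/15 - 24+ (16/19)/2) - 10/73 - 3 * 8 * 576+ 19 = -747914675/54093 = -13826.46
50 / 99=0.51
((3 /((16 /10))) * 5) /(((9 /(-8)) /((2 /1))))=-50 /3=-16.67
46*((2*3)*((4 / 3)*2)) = 736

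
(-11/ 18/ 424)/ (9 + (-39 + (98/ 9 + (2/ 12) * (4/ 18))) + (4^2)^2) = -33/ 5424656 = -0.00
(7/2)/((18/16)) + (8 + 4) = 136/9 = 15.11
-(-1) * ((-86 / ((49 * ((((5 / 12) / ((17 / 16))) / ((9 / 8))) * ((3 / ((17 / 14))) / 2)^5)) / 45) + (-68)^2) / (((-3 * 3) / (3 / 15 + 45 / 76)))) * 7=-171687790889 / 61311936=-2800.23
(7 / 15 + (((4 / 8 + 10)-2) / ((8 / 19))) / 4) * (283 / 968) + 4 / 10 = 1869631 / 929280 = 2.01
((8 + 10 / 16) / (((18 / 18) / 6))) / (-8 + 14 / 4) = -23 / 2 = -11.50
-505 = -505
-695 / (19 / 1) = -695 / 19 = -36.58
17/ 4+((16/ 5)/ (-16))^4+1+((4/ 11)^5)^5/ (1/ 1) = 1422488543310274136454295925379/ 270867648584709305104575627500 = 5.25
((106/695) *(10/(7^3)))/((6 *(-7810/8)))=-0.00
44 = 44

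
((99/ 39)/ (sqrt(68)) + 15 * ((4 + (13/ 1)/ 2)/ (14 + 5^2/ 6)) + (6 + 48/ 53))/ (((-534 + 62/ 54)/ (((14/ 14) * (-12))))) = 5346 * sqrt(17)/ 3179527 + 29153196/ 83113699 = 0.36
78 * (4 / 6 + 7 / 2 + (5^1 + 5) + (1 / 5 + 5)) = 7553 / 5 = 1510.60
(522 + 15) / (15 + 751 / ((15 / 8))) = 8055 / 6233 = 1.29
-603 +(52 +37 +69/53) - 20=-28233/53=-532.70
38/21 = 1.81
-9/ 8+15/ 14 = -3/ 56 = -0.05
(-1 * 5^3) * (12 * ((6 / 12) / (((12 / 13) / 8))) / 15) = -1300 / 3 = -433.33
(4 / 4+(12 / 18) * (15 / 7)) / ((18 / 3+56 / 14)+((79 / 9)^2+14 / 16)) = 11016 / 398825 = 0.03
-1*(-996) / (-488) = -249 / 122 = -2.04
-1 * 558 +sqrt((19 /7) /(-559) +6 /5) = -558 +sqrt(457488395) /19565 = -556.91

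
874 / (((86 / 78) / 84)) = 2863224 / 43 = 66586.60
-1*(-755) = 755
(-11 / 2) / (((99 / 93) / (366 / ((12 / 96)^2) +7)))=-121060.17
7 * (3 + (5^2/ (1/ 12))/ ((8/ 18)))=4746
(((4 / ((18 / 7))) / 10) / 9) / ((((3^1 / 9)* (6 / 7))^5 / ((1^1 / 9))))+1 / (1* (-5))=0.81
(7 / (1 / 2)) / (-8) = -1.75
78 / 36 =13 / 6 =2.17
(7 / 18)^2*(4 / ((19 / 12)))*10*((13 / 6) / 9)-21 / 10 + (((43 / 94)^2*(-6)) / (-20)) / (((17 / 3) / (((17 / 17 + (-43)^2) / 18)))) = -865594277 / 20805864120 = -0.04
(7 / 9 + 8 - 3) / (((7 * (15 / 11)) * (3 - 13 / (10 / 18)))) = -286 / 9639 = -0.03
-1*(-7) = 7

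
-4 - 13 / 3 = -25 / 3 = -8.33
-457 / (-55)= 457 / 55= 8.31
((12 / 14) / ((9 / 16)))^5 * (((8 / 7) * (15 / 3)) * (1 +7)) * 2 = 751.17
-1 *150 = -150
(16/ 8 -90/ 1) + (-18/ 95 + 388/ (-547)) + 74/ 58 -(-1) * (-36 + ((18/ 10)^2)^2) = -21309772908/ 188373125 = -113.13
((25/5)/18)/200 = 1/720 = 0.00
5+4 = 9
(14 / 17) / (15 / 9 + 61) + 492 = 786237 / 1598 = 492.01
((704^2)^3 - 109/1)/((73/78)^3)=57772313986077968480424/389017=148508455892873495.20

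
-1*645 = -645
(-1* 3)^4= 81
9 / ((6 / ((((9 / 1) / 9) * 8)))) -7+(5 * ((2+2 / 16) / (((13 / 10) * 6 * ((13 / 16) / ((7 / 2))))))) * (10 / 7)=6785 / 507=13.38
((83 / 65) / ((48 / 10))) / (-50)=-83 / 15600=-0.01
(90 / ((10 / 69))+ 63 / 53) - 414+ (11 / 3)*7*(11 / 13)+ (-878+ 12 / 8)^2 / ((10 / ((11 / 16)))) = 70175144513 / 1322880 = 53047.25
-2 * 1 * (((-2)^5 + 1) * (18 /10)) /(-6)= -93 /5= -18.60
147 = 147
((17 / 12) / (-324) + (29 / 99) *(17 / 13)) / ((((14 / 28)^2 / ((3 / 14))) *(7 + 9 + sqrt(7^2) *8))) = 210545 / 46702656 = 0.00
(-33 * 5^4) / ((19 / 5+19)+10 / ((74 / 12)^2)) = -47059375 / 52622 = -894.29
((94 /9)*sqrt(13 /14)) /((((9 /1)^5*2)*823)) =47*sqrt(182) /6123263202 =0.00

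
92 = 92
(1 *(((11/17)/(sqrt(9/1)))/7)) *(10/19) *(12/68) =110/38437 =0.00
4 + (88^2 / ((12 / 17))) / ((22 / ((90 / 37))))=45028 / 37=1216.97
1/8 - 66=-527/8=-65.88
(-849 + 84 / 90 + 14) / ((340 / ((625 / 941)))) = -1.63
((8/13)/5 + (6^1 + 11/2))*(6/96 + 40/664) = 246293/172640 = 1.43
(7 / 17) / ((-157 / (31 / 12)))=-217 / 32028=-0.01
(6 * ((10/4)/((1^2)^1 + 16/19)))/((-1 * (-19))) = 3/7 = 0.43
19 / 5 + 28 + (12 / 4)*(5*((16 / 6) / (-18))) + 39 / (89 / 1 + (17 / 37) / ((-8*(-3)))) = 106772659 / 3557205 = 30.02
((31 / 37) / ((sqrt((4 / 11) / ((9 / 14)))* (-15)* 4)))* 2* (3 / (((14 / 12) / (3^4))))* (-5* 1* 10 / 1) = 112995* sqrt(154) / 3626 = 386.72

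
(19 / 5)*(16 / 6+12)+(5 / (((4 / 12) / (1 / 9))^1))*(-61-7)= -288 / 5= -57.60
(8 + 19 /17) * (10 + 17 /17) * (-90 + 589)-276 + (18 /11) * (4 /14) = 65150543 /1309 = 49771.23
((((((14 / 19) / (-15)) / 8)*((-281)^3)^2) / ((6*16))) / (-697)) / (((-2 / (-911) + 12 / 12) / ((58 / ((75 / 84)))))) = 2928334692.20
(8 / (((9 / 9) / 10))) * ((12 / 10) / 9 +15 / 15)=272 / 3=90.67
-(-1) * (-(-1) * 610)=610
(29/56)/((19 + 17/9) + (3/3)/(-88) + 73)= 2871/520457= 0.01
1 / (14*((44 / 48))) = 6 / 77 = 0.08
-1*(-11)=11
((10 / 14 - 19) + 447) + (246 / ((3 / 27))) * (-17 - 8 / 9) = -274241 / 7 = -39177.29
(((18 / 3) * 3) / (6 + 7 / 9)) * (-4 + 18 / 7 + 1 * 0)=-1620 / 427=-3.79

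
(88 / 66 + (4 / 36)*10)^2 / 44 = 11 / 81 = 0.14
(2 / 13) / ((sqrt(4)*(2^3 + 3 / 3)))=1 / 117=0.01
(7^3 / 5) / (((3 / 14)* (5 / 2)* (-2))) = -4802 / 75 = -64.03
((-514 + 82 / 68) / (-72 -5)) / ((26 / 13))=1585 / 476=3.33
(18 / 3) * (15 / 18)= 5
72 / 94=36 / 47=0.77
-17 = -17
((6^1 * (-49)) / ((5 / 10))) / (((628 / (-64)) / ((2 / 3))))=39.95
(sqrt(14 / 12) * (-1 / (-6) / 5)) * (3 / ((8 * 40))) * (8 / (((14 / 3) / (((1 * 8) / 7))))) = sqrt(42) / 9800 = 0.00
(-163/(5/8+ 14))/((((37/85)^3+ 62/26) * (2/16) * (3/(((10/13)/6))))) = -8008190000/5185067823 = -1.54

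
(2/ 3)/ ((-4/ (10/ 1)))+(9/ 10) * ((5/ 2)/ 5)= -73/ 60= -1.22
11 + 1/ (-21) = 230/ 21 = 10.95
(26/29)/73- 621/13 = -1314319/27521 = -47.76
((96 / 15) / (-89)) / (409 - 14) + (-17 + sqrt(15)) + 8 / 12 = -8613071 / 527325 + sqrt(15) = -12.46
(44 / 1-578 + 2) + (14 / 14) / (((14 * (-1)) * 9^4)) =-48866329 / 91854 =-532.00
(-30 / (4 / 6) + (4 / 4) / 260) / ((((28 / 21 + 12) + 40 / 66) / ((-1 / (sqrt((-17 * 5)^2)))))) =386067 / 10166000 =0.04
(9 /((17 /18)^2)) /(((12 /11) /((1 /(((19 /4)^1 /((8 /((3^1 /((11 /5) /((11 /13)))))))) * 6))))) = 61776 /27455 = 2.25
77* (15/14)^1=165/2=82.50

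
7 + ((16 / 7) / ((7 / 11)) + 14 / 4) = 14.09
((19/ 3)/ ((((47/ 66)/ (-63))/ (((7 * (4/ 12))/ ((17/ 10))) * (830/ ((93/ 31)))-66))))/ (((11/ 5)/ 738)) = -47115883080/ 799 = -58968564.56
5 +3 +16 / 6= 32 / 3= 10.67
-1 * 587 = -587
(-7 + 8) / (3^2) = 1 / 9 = 0.11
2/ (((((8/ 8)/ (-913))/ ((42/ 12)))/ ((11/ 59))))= -70301/ 59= -1191.54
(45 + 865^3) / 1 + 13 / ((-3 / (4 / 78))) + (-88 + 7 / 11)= 64074243659 / 99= 647214582.41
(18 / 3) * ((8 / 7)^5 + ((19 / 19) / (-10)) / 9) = 2932313 / 252105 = 11.63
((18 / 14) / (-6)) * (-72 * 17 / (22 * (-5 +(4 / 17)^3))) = -1503378 / 628859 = -2.39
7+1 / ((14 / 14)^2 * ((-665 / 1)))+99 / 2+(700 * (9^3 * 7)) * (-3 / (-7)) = 2036172143 / 1330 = 1530956.50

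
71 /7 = 10.14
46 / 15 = 3.07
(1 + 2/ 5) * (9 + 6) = 21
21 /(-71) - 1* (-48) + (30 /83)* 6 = 293901 /5893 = 49.87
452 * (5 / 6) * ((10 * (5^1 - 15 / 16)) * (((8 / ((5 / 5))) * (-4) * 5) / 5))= -1469000 / 3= -489666.67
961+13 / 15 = 14428 / 15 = 961.87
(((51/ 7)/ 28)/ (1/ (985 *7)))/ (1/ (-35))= -62793.75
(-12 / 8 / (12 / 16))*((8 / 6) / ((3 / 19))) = -152 / 9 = -16.89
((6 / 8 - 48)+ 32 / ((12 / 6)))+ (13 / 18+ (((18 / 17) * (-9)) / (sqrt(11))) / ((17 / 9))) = -1099 / 36 - 1458 * sqrt(11) / 3179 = -32.05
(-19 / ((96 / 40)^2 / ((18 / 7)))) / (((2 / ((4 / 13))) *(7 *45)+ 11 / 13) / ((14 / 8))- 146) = -6175 / 745824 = -0.01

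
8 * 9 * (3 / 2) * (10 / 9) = 120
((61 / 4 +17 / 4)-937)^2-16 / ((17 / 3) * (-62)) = 1774527671 / 2108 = 841806.30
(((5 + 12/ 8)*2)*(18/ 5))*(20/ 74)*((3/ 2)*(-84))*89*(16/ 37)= -83970432/ 1369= -61337.06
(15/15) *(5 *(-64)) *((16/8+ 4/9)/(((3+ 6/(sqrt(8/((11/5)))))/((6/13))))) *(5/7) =704000/819- 70400 *sqrt(110)/819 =-41.96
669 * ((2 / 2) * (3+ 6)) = 6021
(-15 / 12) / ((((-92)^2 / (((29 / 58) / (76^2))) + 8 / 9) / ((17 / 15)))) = -51 / 3519940640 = -0.00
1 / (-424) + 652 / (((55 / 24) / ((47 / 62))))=155914967 / 722920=215.67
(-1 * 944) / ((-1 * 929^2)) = 944 / 863041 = 0.00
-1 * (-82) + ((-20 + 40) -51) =51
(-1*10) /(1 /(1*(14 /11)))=-140 /11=-12.73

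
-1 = -1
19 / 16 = 1.19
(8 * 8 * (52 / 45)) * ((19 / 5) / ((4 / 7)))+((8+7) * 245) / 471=17648617 / 35325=499.61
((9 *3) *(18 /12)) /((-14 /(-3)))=243 /28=8.68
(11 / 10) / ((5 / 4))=22 / 25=0.88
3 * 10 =30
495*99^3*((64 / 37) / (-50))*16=-49182515712 / 185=-265851436.28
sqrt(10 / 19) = sqrt(190) / 19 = 0.73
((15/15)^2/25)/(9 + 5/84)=84/19025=0.00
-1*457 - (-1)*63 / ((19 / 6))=-8305 / 19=-437.11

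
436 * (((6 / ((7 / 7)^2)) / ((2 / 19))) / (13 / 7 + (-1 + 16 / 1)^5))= 86982 / 2657819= 0.03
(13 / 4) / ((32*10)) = 13 / 1280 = 0.01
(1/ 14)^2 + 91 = 17837/ 196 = 91.01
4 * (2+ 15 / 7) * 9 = 1044 / 7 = 149.14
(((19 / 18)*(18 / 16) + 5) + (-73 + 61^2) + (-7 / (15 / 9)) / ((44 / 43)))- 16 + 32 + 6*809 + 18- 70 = 7451913 / 880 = 8468.08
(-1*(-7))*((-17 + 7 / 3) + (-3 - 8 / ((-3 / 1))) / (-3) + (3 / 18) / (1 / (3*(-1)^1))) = -1897 / 18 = -105.39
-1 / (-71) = 1 / 71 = 0.01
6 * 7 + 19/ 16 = 43.19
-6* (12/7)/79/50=-36/13825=-0.00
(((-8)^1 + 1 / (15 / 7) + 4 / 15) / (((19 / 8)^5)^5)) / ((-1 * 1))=4117903573062330626342912 / 1396147435323841343049144154207485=0.00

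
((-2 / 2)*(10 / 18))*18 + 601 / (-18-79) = -1571 / 97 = -16.20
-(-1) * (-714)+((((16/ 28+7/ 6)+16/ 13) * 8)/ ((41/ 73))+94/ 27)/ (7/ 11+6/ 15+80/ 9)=-39010134616/ 54991209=-709.39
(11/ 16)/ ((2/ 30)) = 165/ 16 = 10.31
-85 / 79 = -1.08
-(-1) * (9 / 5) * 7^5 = 30252.60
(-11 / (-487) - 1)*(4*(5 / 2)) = -4760 / 487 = -9.77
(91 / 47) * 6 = 546 / 47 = 11.62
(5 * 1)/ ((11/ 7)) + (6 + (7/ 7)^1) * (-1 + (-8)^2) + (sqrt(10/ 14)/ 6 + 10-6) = sqrt(35)/ 42 + 4930/ 11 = 448.32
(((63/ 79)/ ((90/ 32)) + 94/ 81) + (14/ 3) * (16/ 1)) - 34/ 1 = 42.11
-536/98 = -268/49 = -5.47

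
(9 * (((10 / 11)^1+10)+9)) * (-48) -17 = -94795 / 11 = -8617.73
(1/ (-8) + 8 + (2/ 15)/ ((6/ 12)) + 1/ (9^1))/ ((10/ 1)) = 2971/ 3600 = 0.83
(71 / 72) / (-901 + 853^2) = 71 / 52322976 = 0.00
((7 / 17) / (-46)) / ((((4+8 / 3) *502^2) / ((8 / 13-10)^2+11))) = -351603 / 666086892640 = -0.00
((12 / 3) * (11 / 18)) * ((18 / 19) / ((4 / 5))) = 55 / 19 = 2.89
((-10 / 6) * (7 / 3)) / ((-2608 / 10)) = 175 / 11736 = 0.01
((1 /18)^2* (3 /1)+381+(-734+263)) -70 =-159.99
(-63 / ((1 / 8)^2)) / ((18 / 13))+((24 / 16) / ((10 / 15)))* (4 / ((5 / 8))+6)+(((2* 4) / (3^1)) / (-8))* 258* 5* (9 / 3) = -41741 / 10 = -4174.10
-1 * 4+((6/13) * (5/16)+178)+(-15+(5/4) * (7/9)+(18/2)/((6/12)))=166717/936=178.12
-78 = -78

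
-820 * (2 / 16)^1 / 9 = -205 / 18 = -11.39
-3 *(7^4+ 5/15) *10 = -72040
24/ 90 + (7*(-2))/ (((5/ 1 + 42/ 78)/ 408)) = -15466/ 15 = -1031.07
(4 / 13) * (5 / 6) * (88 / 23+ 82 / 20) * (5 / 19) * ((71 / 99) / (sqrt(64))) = 647165 / 13498056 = 0.05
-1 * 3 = -3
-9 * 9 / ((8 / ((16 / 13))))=-162 / 13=-12.46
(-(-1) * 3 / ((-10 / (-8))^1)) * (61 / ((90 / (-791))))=-96502 / 75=-1286.69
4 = 4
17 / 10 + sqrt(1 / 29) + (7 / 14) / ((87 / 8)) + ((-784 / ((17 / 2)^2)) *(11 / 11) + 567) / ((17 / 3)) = sqrt(29) / 29 + 426960317 / 4274310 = 100.08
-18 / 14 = -9 / 7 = -1.29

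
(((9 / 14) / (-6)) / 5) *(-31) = 93 / 140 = 0.66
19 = 19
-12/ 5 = -2.40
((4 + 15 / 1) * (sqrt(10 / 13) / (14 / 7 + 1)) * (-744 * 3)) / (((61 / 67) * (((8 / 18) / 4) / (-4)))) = 34096032 * sqrt(130) / 793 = 490232.76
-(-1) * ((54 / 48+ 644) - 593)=417 / 8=52.12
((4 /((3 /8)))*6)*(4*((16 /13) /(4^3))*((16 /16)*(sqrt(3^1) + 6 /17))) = 384 /221 + 64*sqrt(3) /13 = 10.26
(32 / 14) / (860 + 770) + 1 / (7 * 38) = 0.01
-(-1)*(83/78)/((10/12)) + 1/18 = 1559/1170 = 1.33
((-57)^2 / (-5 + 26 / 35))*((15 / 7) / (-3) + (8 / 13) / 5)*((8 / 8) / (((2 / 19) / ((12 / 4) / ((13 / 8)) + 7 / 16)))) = 7887678525 / 805792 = 9788.73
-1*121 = -121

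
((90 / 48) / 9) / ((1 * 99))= 5 / 2376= 0.00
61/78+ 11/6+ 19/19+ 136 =1815/13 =139.62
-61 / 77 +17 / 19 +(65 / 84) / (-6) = -2785 / 105336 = -0.03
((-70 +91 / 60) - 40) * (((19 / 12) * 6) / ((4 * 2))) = -128.82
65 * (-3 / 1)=-195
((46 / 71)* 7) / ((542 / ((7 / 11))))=1127 / 211651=0.01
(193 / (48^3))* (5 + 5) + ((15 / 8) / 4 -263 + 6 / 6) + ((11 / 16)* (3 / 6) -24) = -15768763 / 55296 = -285.17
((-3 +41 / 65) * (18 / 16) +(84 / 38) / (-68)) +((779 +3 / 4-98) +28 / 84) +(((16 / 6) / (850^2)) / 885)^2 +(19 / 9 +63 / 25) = 38855127228264541407238 / 56804366955146484375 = 684.02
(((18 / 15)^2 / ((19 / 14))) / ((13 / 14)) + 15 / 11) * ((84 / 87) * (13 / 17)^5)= 136143089628 / 215143831925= 0.63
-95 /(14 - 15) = 95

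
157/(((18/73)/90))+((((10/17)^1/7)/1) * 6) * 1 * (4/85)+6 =115940201/2023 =57311.02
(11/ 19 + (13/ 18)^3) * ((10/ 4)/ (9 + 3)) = 529475/ 2659392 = 0.20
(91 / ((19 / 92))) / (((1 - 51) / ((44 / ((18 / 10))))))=-184184 / 855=-215.42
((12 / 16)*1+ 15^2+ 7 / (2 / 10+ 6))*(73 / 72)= 2053709 / 8928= 230.03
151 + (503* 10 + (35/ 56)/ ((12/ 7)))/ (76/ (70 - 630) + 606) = 324293329/ 2035704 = 159.30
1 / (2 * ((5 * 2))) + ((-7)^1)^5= -16806.95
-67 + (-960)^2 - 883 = 920650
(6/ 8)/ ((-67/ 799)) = -8.94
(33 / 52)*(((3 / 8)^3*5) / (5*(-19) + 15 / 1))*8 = -0.02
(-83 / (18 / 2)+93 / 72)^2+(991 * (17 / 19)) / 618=652618045 / 10145088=64.33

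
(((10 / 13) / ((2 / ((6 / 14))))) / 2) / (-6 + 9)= 5 / 182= 0.03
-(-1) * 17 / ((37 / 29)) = 493 / 37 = 13.32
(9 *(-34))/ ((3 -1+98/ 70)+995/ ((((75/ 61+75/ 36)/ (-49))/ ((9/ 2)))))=29682/ 6423629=0.00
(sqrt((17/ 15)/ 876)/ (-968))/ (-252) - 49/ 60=-49/ 60 + sqrt(6205)/ 534219840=-0.82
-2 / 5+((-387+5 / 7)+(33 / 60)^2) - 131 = -1448673 / 2800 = -517.38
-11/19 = -0.58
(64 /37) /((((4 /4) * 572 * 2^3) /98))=0.04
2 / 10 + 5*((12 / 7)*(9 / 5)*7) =541 / 5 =108.20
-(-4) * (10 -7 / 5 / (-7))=204 / 5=40.80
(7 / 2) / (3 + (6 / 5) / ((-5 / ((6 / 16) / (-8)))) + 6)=2800 / 7209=0.39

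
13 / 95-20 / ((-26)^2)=1722 / 16055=0.11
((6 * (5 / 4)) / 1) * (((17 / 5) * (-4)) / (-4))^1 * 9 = 459 / 2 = 229.50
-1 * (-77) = 77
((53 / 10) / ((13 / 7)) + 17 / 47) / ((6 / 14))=45843 / 6110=7.50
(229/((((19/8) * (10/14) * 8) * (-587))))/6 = -1603/334590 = -0.00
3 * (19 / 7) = 57 / 7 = 8.14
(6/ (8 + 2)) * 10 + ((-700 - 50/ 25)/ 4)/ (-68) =1167/ 136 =8.58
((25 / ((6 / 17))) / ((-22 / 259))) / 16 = -52.12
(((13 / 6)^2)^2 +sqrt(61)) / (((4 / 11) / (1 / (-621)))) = -314171 / 3219264-11 * sqrt(61) / 2484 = -0.13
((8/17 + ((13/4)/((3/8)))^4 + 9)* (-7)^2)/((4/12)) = 381300017/459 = 830718.99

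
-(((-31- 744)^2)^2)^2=-130140844336090087890625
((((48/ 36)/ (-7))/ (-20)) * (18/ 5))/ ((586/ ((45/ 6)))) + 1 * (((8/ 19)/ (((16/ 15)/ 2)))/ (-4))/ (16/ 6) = -0.07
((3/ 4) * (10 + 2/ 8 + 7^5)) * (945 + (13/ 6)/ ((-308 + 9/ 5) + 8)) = 189561911815/ 15904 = 11919134.29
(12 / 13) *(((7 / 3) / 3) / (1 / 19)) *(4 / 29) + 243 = 276961 / 1131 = 244.88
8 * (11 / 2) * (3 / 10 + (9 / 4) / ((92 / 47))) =29337 / 460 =63.78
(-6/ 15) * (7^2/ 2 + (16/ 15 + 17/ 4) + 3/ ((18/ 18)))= -1969/ 150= -13.13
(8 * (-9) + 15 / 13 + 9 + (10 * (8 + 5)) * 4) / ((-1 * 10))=-2978 / 65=-45.82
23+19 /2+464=993 /2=496.50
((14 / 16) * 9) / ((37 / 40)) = 315 / 37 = 8.51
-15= -15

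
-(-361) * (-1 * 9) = -3249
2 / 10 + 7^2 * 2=491 / 5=98.20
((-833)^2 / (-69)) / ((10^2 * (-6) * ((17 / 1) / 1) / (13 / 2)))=530621 / 82800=6.41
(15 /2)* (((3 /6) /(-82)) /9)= -5 /984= -0.01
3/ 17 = 0.18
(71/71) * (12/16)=3/4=0.75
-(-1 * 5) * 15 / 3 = 25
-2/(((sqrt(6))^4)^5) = -1/30233088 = -0.00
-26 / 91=-2 / 7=-0.29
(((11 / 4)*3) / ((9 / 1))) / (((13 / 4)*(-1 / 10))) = -110 / 39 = -2.82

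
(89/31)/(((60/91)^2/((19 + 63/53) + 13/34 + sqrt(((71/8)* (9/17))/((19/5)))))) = 737009* sqrt(229330)/48062400 + 27320186621/201103200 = 143.19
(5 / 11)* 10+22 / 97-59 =-57861 / 1067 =-54.23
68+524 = 592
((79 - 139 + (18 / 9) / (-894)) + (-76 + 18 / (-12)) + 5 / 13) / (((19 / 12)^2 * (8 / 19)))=-4780743 / 36803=-129.90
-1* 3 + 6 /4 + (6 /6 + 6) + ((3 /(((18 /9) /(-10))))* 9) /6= -17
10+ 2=12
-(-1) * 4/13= 4/13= 0.31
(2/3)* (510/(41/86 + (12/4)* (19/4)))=3440/149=23.09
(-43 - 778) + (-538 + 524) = -835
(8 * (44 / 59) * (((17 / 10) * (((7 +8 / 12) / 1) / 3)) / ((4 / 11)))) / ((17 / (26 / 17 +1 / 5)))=545468 / 75225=7.25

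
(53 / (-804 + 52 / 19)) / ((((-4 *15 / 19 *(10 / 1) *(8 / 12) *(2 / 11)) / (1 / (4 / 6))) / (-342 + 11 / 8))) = -6256491 / 708608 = -8.83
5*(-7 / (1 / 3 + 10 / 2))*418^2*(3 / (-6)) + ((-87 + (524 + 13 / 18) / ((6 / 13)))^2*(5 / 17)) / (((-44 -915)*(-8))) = 872225783725565 / 1521265536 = 573355.38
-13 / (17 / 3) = -39 / 17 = -2.29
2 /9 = 0.22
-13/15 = -0.87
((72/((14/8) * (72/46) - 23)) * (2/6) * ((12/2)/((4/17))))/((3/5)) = -11730/233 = -50.34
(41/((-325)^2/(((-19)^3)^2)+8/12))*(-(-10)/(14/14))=57866433630/94408637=612.94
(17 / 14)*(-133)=-323 / 2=-161.50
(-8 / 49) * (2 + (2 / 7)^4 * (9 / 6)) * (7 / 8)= -4826 / 16807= -0.29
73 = 73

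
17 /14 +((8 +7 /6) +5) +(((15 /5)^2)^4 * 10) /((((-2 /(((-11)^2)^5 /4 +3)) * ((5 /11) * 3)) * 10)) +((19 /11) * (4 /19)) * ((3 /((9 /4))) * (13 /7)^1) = -144138600124200931 /9240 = -15599415597857.24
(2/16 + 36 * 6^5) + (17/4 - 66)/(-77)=279936.93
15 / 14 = 1.07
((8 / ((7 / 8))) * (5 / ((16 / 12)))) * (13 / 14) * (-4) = -6240 / 49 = -127.35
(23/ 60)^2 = 529/ 3600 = 0.15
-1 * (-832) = 832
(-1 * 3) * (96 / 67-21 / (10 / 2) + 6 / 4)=2547 / 670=3.80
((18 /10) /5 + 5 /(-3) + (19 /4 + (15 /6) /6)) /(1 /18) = 1737 /25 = 69.48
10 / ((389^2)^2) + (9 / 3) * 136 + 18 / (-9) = 9296606286656 / 22898045041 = 406.00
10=10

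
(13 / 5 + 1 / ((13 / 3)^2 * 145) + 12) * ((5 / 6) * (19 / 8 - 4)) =-178891 / 9048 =-19.77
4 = 4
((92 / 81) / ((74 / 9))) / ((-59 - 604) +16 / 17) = -782 / 3747915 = -0.00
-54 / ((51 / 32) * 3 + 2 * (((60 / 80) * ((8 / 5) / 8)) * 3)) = -960 / 101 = -9.50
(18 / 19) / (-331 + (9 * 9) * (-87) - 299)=-2 / 16207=-0.00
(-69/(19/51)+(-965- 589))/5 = -6609/19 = -347.84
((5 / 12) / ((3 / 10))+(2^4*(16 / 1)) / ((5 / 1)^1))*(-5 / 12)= -21.91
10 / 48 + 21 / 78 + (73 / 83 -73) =-1855265 / 25896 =-71.64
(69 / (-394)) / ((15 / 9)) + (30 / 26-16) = -382901 / 25610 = -14.95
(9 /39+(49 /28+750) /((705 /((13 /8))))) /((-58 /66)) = -6334493 /2835040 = -2.23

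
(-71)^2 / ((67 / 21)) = 105861 / 67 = 1580.01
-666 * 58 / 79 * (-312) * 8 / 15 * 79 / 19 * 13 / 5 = 417800448 / 475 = 879579.89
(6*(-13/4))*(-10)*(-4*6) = -4680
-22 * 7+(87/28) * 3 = -144.68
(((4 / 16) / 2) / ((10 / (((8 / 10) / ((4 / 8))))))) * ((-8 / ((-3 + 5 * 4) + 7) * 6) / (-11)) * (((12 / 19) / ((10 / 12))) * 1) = 72 / 26125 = 0.00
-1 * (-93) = 93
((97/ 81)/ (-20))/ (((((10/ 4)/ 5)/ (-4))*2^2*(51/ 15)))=97/ 2754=0.04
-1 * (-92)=92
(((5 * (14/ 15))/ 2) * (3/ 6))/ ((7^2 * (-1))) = -1/ 42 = -0.02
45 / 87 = 15 / 29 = 0.52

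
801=801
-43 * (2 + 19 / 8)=-1505 / 8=-188.12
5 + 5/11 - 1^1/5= 289/55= 5.25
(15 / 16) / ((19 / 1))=15 / 304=0.05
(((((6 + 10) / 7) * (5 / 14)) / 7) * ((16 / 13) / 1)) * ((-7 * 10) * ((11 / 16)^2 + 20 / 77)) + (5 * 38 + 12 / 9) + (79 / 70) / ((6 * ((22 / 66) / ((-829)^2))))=1141814378839 / 2942940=387984.25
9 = 9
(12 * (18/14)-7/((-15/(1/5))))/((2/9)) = 69.85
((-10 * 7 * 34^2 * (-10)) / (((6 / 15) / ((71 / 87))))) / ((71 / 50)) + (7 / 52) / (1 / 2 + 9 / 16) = 22354152436 / 19227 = 1162643.80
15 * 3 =45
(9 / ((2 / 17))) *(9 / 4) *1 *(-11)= -15147 / 8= -1893.38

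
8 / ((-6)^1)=-4 / 3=-1.33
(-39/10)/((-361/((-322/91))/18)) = -1242/1805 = -0.69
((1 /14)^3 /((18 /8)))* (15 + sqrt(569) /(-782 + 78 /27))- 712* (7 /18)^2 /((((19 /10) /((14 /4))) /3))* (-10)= 2094153055 /351918- sqrt(569) /4810232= 5950.68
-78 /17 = -4.59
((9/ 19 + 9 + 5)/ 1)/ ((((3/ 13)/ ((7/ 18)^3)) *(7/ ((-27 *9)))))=-175175/ 1368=-128.05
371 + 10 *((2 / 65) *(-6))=4799 / 13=369.15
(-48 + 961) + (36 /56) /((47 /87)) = 601537 /658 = 914.19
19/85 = 0.22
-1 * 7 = -7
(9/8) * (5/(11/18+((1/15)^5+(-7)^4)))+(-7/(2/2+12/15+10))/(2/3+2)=-378949640835/1721594925944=-0.22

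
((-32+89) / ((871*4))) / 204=19 / 236912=0.00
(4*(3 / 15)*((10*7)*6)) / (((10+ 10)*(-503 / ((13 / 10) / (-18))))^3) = 15379 / 123700148244000000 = 0.00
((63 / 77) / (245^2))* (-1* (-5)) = 0.00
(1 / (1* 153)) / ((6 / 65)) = 65 / 918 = 0.07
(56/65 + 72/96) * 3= 1257/260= 4.83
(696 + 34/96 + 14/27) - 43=282473/432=653.87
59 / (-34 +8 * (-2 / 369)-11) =-1.31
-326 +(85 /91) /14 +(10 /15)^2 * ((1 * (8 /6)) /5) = -56036881 /171990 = -325.81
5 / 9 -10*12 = -1075 / 9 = -119.44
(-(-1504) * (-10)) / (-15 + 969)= -7520 / 477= -15.77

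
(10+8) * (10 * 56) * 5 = 50400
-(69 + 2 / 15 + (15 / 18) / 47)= -32501 / 470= -69.15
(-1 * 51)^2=2601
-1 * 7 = -7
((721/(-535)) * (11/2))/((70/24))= -6798/2675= -2.54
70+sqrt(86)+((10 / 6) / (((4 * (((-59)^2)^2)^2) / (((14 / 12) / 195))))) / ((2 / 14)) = sqrt(86)+28860990815505335809 / 412299868792933368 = 79.27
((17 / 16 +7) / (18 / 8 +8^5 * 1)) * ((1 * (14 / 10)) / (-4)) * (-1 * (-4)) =-903 / 2621620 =-0.00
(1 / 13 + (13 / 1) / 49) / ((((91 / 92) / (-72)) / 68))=-98194176 / 57967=-1693.97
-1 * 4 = -4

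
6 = 6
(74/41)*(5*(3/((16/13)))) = 7215/328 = 22.00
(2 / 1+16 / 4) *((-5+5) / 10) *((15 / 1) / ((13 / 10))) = 0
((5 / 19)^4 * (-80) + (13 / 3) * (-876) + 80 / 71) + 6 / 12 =-70224185121 / 18505582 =-3794.76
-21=-21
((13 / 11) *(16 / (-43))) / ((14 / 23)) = -2392 / 3311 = -0.72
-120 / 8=-15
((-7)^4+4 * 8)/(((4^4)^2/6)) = 0.22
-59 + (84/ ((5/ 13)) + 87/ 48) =12897/ 80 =161.21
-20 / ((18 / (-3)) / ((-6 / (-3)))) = 20 / 3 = 6.67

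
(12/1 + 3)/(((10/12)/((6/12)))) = 9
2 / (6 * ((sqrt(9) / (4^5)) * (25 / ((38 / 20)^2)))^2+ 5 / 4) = 8540717056 / 5348495035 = 1.60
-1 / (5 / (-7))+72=367 / 5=73.40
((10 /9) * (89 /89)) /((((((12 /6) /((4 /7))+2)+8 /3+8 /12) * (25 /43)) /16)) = 2752 /795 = 3.46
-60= -60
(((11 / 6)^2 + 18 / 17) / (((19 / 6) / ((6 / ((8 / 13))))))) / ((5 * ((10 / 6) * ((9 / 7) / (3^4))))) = 1329237 / 12920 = 102.88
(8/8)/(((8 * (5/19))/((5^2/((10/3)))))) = 57/16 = 3.56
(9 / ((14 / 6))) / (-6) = -9 / 14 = -0.64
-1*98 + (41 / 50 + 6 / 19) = -92021 / 950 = -96.86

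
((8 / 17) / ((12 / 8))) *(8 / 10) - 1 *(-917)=233899 / 255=917.25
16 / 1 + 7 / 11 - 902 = -9739 / 11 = -885.36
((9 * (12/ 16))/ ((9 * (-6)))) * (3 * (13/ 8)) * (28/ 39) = -7/ 16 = -0.44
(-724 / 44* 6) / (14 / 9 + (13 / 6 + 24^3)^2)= -4344 / 8411166995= -0.00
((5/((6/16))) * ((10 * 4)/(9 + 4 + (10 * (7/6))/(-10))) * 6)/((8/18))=43200/71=608.45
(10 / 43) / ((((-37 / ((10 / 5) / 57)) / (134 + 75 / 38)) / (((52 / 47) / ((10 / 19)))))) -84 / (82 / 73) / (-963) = 91101026 / 6232887281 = 0.01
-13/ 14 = -0.93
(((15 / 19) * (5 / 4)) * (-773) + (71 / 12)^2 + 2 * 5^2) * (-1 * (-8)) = -1854521 / 342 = -5422.58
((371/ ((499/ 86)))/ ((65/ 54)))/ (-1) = -1722924/ 32435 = -53.12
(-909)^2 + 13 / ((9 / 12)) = 2478895 / 3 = 826298.33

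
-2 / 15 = -0.13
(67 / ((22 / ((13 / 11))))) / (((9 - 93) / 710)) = -309205 / 10164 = -30.42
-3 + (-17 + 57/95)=-19.40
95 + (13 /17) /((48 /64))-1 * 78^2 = -305387 /51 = -5987.98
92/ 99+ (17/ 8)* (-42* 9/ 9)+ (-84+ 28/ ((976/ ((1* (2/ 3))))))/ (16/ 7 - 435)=-6448095281/ 73168524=-88.13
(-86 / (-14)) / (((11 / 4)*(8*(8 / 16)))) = 43 / 77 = 0.56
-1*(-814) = 814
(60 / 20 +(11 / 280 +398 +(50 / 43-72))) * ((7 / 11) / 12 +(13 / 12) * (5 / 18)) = 371500817 / 3178560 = 116.88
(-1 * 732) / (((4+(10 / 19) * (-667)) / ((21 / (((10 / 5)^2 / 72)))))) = 125172 / 157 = 797.27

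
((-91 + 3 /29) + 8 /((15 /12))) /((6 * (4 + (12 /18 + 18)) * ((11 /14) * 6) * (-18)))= 7147 /976140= 0.01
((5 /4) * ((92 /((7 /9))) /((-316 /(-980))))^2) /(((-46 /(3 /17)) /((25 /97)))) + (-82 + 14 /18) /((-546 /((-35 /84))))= -100969086649895 /606863805912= -166.38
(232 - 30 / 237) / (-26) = -9159 / 1027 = -8.92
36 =36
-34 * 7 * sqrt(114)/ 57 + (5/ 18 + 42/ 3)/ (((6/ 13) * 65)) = -44.11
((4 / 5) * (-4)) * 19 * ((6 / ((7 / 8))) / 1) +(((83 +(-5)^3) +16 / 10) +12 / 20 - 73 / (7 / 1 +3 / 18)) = -140537 / 301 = -466.90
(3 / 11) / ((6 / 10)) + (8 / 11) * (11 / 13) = 153 / 143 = 1.07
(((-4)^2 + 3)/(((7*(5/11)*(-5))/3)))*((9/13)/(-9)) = 0.28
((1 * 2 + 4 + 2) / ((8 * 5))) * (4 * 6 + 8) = 32 / 5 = 6.40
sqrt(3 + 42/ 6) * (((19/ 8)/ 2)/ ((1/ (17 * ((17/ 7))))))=5491 * sqrt(10)/ 112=155.04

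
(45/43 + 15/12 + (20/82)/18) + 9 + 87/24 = 1895797/126936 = 14.94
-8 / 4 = -2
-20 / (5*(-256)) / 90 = 1 / 5760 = 0.00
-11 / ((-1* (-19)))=-0.58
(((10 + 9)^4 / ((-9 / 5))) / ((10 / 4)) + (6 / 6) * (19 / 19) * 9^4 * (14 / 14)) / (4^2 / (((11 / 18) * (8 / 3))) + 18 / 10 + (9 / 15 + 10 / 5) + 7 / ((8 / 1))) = -88700920 / 59769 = -1484.06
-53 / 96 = -0.55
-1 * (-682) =682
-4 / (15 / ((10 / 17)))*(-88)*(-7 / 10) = -2464 / 255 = -9.66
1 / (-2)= -1 / 2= -0.50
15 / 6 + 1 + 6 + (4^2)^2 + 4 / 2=535 / 2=267.50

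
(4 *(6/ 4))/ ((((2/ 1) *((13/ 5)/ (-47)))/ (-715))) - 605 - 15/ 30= 76339/ 2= 38169.50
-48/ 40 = -6/ 5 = -1.20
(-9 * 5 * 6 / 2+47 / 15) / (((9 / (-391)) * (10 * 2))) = 386699 / 1350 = 286.44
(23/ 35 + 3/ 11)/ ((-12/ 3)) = -179/ 770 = -0.23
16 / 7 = 2.29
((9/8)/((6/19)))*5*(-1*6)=-855/8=-106.88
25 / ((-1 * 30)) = -0.83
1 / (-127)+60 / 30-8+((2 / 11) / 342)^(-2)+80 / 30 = 3538157.66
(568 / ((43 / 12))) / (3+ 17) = 1704 / 215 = 7.93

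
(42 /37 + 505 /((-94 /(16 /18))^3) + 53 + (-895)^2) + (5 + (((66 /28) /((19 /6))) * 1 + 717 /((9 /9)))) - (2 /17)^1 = 5076803971806133057 /6331744598319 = 801801.76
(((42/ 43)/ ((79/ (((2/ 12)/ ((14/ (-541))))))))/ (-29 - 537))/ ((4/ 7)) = 3787/ 15381616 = 0.00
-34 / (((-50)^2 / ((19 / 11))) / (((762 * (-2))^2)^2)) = -871189023037824 / 6875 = -126718403350.96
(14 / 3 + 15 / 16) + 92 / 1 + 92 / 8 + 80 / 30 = 5365 / 48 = 111.77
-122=-122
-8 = -8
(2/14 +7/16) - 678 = -677.42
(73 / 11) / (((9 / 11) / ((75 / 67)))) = 1825 / 201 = 9.08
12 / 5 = 2.40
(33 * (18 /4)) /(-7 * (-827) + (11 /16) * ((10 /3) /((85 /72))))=5049 /196892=0.03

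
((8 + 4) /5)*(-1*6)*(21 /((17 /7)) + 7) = -19152 /85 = -225.32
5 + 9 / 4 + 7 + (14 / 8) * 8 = 113 / 4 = 28.25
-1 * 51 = -51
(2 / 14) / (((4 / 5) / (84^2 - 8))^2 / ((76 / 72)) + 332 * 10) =737352950 / 17136082558063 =0.00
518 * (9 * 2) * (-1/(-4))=2331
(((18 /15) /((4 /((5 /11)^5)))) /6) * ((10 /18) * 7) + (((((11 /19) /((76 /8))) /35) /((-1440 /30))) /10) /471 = 867864790939 /230022765680400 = 0.00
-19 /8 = -2.38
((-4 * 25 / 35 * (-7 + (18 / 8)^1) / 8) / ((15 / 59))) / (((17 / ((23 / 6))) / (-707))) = -2604083 / 2448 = -1063.76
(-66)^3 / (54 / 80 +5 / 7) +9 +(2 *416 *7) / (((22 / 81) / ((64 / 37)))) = -26889349941 / 158323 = -169838.56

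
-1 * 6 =-6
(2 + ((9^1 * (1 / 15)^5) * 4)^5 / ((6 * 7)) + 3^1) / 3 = 449012289941310882568359887 / 269407373964786529541015625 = 1.67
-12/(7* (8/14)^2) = -21/4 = -5.25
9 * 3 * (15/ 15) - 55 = -28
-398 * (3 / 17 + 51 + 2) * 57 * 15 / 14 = -153811080 / 119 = -1292530.08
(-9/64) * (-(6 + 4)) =45/32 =1.41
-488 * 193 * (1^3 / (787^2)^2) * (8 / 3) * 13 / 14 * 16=-78361088 / 8055977121381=-0.00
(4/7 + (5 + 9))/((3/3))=102/7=14.57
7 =7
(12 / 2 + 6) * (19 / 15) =76 / 5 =15.20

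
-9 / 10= -0.90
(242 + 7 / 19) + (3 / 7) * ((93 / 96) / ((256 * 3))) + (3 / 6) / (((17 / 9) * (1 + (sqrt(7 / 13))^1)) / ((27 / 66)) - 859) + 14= 5796905909469080263 / 22611626247970816 - 5049 * sqrt(91) / 20753445731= 256.37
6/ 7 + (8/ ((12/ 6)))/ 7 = 10/ 7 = 1.43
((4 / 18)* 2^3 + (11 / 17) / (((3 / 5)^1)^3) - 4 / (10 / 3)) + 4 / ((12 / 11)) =16616 / 2295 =7.24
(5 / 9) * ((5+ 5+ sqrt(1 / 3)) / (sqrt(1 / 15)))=5 * sqrt(15) * (sqrt(3)+ 30) / 27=22.76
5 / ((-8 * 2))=-5 / 16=-0.31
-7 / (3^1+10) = -7 / 13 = -0.54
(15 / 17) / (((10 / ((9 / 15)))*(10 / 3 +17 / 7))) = 189 / 20570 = 0.01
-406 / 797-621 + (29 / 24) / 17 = -202076831 / 325176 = -621.44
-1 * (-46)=46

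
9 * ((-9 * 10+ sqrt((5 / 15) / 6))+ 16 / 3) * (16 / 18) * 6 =-4064+ 8 * sqrt(2) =-4052.69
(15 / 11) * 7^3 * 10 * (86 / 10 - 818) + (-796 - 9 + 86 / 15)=-624786329 / 165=-3786583.81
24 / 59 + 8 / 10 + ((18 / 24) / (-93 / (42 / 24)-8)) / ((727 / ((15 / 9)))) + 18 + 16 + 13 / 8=13523296169 / 367164080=36.83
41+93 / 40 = 1733 / 40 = 43.32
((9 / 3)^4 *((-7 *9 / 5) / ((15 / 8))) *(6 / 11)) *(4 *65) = -4245696 / 55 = -77194.47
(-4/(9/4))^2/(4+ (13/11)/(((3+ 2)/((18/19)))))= 133760/178767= 0.75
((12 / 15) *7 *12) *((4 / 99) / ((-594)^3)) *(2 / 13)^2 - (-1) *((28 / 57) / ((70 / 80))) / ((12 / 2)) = 0.09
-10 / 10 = -1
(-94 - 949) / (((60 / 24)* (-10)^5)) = 1043 / 250000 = 0.00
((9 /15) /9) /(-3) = -1 /45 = -0.02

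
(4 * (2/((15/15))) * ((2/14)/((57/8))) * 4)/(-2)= -128/399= -0.32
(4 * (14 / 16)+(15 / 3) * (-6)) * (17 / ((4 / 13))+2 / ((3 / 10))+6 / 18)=-13197 / 8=-1649.62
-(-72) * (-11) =-792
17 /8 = 2.12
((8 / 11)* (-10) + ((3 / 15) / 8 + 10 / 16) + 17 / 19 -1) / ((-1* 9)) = 28123 / 37620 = 0.75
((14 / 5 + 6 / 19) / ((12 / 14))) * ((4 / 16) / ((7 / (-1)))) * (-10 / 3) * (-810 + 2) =-59792 / 171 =-349.66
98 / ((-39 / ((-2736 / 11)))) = 89376 / 143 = 625.01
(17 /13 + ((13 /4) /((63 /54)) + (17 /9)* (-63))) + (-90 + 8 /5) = -185009 /910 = -203.31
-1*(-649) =649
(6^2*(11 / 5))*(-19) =-7524 / 5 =-1504.80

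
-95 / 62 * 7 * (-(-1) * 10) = -3325 / 31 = -107.26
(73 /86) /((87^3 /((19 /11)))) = 0.00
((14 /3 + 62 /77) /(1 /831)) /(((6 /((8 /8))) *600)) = 21883 /17325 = 1.26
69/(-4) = -17.25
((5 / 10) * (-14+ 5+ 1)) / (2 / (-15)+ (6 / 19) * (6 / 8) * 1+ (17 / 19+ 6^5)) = -0.00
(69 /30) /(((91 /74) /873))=742923 /455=1632.80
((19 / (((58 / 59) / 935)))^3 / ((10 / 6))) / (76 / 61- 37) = -14047903041546696575 / 141846424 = -99036004189.62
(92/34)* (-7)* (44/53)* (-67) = 949256/901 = 1053.56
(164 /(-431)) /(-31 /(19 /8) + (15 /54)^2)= 0.03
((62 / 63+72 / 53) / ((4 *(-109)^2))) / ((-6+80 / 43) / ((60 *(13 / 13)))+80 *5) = 840865 / 6822176451783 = 0.00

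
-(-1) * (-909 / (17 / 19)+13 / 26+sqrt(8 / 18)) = -103507 / 102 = -1014.77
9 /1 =9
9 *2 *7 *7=882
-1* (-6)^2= -36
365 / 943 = 0.39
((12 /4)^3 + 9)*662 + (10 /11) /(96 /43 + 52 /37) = 758675843 /31834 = 23832.25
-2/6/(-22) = 1/66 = 0.02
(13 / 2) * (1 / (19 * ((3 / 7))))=91 / 114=0.80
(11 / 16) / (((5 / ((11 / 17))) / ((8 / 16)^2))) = 121 / 5440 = 0.02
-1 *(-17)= 17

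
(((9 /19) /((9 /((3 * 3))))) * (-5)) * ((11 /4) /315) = -0.02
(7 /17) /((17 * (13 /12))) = 84 /3757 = 0.02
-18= -18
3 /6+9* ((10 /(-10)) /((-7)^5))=0.50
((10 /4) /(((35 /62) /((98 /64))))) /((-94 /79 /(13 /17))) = -4.36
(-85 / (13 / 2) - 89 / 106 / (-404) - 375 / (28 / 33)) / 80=-1773280211 / 311758720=-5.69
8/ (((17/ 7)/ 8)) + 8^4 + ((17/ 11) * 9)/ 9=771169/ 187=4123.90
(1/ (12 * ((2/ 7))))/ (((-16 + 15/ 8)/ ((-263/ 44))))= 1841/ 14916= 0.12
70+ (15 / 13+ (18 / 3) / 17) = 15803 / 221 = 71.51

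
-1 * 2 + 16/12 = -2/3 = -0.67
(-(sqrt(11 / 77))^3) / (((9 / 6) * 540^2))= -sqrt(7) / 21432600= -0.00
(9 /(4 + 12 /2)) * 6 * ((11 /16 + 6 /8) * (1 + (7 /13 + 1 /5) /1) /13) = 1.04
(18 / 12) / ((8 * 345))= 1 / 1840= 0.00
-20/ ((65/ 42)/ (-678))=113904/ 13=8761.85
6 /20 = 3 /10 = 0.30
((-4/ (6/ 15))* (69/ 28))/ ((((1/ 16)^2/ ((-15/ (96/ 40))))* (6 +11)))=2319.33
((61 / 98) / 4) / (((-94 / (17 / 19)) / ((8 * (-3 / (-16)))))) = -0.00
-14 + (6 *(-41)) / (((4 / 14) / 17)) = -14651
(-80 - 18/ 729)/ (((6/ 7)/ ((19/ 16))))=-431053/ 3888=-110.87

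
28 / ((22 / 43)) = 602 / 11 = 54.73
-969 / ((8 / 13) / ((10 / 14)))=-62985 / 56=-1124.73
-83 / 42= -1.98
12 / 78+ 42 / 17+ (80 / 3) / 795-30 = -2882314 / 105417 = -27.34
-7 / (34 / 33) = -231 / 34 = -6.79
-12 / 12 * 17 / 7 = -17 / 7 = -2.43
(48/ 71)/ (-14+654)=3/ 2840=0.00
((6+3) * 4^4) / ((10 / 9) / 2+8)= 20736 / 77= 269.30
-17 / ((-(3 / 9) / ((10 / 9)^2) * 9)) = 1700 / 243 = 7.00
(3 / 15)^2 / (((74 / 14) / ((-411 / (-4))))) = 2877 / 3700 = 0.78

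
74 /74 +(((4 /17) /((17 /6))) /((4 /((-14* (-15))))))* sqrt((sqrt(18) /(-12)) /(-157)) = 1.21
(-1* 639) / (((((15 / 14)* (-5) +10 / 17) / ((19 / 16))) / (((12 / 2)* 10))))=4334337 / 454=9547.00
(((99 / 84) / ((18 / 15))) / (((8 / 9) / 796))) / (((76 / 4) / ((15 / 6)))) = 492525 / 4256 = 115.72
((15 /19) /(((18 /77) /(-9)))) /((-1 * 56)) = 165 /304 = 0.54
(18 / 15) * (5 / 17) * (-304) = -1824 / 17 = -107.29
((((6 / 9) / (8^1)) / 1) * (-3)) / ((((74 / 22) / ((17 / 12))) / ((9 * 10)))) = -2805 / 296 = -9.48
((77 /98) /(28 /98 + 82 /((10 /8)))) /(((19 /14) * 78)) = 385 /3417492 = 0.00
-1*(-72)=72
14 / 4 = 7 / 2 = 3.50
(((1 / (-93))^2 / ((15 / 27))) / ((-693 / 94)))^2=8836 / 11088000918225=0.00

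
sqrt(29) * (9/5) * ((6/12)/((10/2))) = 9 * sqrt(29)/50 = 0.97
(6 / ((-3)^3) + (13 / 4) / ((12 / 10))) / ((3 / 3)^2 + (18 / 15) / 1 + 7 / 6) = 895 / 1212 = 0.74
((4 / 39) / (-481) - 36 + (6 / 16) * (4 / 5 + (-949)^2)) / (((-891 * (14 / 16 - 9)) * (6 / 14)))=1773721770611 / 16296412275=108.84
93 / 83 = 1.12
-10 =-10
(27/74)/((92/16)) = 54/851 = 0.06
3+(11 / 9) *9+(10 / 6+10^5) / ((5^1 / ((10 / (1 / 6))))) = 1200034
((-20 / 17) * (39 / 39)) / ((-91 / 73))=1460 / 1547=0.94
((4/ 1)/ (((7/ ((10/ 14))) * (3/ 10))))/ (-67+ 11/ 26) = -5200/ 254457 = -0.02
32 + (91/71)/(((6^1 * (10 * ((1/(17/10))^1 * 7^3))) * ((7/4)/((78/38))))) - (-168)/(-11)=4256936003/254488850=16.73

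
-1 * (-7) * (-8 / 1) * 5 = -280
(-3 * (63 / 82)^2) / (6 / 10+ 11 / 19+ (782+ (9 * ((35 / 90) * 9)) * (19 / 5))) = -1131165 / 576741014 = -0.00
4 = 4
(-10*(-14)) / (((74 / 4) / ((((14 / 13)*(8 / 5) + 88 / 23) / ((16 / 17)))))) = 44.62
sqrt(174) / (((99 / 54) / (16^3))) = 24576 * sqrt(174) / 11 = 29470.88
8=8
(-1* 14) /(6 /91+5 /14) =-364 /11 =-33.09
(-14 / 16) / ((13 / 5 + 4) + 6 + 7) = -5 / 112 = -0.04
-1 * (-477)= 477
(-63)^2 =3969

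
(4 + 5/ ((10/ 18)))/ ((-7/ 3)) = -5.57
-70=-70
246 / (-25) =-246 / 25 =-9.84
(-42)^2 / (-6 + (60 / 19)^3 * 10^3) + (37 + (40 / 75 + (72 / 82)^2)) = 34814570490253 / 907567050315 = 38.36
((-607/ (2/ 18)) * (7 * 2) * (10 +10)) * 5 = -7648200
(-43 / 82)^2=1849 / 6724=0.27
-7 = -7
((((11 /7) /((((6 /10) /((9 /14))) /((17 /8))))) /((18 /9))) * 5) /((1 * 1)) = 14025 /1568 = 8.94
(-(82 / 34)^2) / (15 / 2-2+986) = -3362 / 573087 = -0.01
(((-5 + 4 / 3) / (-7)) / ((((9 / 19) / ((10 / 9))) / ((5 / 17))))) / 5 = 2090 / 28917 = 0.07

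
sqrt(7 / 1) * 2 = 2 * sqrt(7) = 5.29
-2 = -2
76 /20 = 19 /5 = 3.80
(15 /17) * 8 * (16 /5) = 384 /17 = 22.59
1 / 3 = 0.33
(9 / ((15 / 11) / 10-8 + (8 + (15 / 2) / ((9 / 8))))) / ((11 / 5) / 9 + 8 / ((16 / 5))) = 53460 / 110903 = 0.48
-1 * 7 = -7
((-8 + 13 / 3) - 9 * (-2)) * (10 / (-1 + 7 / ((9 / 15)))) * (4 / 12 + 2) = 31.35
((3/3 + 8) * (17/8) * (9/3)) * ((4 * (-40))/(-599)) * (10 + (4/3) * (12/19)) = 1891080/11381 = 166.16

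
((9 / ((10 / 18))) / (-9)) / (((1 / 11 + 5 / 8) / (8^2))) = -160.91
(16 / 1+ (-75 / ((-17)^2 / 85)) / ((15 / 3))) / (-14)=-197 / 238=-0.83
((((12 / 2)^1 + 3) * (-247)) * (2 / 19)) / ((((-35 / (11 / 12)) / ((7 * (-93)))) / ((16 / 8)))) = -39897 / 5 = -7979.40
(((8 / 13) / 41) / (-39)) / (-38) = 0.00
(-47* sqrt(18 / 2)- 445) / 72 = -293 / 36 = -8.14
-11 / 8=-1.38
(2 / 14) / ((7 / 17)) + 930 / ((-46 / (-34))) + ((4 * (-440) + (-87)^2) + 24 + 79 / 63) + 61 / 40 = 2646721403 / 405720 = 6523.52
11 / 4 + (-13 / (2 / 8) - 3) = -52.25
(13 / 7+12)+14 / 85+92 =63083 / 595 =106.02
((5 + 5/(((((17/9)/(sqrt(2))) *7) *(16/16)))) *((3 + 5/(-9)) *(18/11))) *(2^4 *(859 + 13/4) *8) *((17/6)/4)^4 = 84724685 *sqrt(2)/2016 + 1440319645/2592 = 615112.80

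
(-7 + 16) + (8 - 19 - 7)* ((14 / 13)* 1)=-135 / 13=-10.38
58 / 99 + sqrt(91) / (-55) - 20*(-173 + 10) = 322798 / 99 - sqrt(91) / 55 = 3260.41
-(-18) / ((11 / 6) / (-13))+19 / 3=-4003 / 33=-121.30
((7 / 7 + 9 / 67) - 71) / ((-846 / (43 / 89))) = 0.04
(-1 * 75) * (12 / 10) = -90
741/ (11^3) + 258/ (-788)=120255/ 524414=0.23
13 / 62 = 0.21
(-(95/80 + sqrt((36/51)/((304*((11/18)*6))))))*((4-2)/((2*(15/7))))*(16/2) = -133/30-28*sqrt(3553)/17765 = -4.53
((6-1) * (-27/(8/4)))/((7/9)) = -1215/14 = -86.79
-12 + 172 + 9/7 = 1129/7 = 161.29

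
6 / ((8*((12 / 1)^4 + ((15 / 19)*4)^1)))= 19 / 525392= 0.00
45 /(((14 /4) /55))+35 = 5195 /7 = 742.14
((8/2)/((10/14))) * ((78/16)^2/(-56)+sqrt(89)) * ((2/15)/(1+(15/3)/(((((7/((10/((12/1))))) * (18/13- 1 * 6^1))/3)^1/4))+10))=-10647/317600+784 * sqrt(89)/9925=0.71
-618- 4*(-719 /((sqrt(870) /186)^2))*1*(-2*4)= -915543.02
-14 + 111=97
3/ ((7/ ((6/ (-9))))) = -2/ 7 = -0.29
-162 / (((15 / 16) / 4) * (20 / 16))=-13824 / 25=-552.96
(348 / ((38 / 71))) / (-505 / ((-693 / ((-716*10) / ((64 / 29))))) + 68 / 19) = -68490576 / 248661233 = -0.28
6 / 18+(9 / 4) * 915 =24709 / 12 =2059.08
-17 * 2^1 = -34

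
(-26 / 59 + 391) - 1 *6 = 22689 / 59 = 384.56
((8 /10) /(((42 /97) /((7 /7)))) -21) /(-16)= 2011 /1680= 1.20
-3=-3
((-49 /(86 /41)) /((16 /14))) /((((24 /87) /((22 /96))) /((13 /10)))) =-58319261 /2641920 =-22.07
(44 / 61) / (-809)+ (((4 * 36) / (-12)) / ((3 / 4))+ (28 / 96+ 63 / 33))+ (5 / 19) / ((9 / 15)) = -1102480879 / 82511528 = -13.36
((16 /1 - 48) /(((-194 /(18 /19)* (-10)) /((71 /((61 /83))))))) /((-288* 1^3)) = 5893 /1124230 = 0.01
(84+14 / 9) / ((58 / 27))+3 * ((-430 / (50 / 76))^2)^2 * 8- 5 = 79384813907630546 / 18125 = 4379851801800.31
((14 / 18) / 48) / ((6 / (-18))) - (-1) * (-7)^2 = 7049 / 144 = 48.95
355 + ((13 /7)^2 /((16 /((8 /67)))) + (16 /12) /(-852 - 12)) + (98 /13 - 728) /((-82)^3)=676706520797407 /1906078624632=355.03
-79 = -79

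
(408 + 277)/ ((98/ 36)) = 12330/ 49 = 251.63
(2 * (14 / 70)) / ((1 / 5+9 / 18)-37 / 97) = 388 / 309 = 1.26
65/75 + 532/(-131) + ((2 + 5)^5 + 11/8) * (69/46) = 25209.37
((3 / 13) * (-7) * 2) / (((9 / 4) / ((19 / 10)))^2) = -20216 / 8775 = -2.30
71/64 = 1.11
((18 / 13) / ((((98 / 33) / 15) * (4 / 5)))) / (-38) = -22275 / 96824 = -0.23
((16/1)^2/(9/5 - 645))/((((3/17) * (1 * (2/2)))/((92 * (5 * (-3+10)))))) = -4379200/603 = -7262.35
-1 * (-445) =445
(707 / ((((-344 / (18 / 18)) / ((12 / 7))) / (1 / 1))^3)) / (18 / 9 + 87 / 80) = -27270 / 962273221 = -0.00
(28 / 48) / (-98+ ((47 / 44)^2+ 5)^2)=-0.01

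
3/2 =1.50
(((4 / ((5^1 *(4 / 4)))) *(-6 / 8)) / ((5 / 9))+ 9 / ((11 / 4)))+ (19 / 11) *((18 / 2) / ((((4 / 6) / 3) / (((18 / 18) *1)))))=39681 / 550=72.15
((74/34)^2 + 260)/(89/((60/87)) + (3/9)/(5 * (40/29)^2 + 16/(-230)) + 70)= 1048102911720/788185494761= 1.33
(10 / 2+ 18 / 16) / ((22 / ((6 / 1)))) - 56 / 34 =35 / 1496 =0.02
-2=-2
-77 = -77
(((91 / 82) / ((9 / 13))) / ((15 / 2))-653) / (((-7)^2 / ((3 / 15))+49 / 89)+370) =-80393077 / 75807360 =-1.06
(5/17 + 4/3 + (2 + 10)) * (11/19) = 7645/969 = 7.89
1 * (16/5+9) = 61/5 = 12.20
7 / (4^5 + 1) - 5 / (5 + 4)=-0.55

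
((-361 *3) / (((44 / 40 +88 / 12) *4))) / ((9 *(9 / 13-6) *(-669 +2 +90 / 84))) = -164255 / 162751611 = -0.00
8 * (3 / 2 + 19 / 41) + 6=890 / 41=21.71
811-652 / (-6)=2759 / 3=919.67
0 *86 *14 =0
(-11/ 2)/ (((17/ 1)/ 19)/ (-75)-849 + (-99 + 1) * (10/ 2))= 15675/ 3816184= 0.00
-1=-1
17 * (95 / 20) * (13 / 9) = 4199 / 36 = 116.64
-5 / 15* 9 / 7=-3 / 7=-0.43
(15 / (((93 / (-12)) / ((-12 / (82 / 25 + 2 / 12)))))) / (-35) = -21600 / 112189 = -0.19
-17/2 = -8.50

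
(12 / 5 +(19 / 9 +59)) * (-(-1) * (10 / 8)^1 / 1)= 79.39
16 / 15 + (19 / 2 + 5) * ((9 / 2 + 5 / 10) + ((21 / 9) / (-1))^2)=6863 / 45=152.51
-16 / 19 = -0.84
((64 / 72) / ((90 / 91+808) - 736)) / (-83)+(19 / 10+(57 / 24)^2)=5986022551 / 793851840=7.54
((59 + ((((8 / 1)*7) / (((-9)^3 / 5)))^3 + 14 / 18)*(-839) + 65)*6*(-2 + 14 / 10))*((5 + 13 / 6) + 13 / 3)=4286177047331 / 215233605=19914.07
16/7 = 2.29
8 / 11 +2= 30 / 11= 2.73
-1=-1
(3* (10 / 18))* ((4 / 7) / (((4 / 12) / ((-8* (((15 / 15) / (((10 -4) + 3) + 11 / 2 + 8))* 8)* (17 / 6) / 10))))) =-2.30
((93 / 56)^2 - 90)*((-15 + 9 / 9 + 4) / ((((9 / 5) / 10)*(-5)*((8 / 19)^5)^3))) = -418251447.61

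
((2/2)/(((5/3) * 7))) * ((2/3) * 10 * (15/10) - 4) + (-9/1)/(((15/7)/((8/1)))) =-33.09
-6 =-6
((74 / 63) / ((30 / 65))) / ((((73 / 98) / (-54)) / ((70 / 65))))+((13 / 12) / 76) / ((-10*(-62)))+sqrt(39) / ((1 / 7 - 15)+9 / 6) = -8201140811 / 41277120 - 14*sqrt(39) / 187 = -199.15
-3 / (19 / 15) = -45 / 19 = -2.37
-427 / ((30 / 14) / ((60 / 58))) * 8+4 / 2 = -47766 / 29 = -1647.10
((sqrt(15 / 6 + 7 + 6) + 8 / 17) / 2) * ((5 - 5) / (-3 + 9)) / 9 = 0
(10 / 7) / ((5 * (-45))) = -2 / 315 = -0.01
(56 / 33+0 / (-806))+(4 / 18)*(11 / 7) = 1418 / 693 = 2.05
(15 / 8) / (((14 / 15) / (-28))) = -225 / 4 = -56.25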